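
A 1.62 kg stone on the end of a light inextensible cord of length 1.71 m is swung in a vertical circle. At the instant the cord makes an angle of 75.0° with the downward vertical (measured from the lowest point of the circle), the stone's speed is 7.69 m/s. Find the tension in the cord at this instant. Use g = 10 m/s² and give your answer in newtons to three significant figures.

60.2 N

Take the radial direction toward the centre of the circle as positive. The component of the weight along the string toward the centre is −mg cos φ (φ measured from the bottom), so Newton's second law along the string gives T − mg cos φ = m v²/r.
cos 75.0° = 0.2588, so T = m(v²/r + g cos φ) = 1.62 × ((7.69)²/1.71 + 10.0 × 0.2588) = 1.62 × (34.58 + (2.588)) = 1.62 × 37.17 = 60.22 N.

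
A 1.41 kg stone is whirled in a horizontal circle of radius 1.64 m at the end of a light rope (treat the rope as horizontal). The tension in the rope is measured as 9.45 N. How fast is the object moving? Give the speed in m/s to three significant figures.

T = m v²/r ⇒ v = √(T r / m) = √(9.45 × 1.64 / 1.41) = √10.99 = 3.315 m/s.

3.32 m/s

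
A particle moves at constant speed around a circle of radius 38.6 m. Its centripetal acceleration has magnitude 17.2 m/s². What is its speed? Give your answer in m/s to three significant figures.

25.8 m/s

a_c = v²/r ⇒ v = √(a_c · r) = √(17.2 × 38.6) = √663.9 = 25.77 m/s.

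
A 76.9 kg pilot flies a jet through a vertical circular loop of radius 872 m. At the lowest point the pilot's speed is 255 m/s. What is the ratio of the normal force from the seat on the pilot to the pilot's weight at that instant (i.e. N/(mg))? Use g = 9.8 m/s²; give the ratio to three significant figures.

At the bottom, N − mg = mv²/r, so N = m(v²/r + g) and N/(mg) = v²/(rg) + 1 = (255)²/(872 × 9.8) + 1 = 7.609 + 1 = 8.609.

8.61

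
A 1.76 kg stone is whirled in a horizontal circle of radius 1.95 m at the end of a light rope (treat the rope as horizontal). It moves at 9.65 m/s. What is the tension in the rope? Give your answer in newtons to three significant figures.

84.0 N

The tension is the only horizontal force, so it supplies the full centripetal force: T = m v²/r = 1.76 × (9.650)²/1.95 = 1.76 × 93.12/1.95 = 84.05 N.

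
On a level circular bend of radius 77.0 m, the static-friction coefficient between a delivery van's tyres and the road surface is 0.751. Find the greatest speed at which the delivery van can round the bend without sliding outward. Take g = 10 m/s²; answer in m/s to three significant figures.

The only inward force on a level bend is static friction, so at the limit f_s = μ_s N = μ_s m g = m v²/r.
Mass cancels: v_max = √(μ_s g r) = √(0.751 × 10.0 × 77.0) = √578.3 = 24.05 m/s.

24.0 m/s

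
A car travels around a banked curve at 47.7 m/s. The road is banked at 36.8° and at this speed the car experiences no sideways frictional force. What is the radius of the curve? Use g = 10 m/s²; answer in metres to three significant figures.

304 m

Frictionless banking: tanθ = v²/(rg), so r = v²/(g tanθ).
r = (47.7)²/(10.0 × tan 36.8°) = 2275/(10.0 × 0.7481) = 2275/7.481 = 304.1 m.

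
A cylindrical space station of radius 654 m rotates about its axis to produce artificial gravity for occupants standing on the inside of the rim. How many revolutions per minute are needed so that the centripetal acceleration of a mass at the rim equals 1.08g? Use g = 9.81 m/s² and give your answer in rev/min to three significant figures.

Require ω²r = 1.08g, so ω = √(1.08 × 9.81/654) = 0.1273 rad/s.
In rev/min: ω × 60/(2π) = 0.1273 × 60/(2π) = 1.215 rev/min.

1.22 rev/min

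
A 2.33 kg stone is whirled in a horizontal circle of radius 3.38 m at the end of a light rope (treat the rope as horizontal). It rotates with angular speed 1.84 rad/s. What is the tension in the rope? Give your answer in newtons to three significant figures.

v = ωr = 1.84 × 3.38 = 6.219 m/s.
The tension is the only horizontal force, so it supplies the full centripetal force: T = m v²/r = 2.33 × (6.219)²/3.38 = 2.33 × 38.68/3.38 = 26.66 N.

26.7 N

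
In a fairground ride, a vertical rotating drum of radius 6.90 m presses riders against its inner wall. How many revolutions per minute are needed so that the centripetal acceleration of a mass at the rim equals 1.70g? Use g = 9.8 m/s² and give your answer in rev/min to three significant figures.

Require ω²r = 1.70g, so ω = √(1.70 × 9.8/6.90) = 1.554 rad/s.
In rev/min: ω × 60/(2π) = 1.554 × 60/(2π) = 14.84 rev/min.

14.8 rev/min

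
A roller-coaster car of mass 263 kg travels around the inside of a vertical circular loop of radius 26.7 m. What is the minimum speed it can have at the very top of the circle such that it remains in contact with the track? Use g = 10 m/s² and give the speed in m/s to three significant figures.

16.3 m/s

At the top, both weight mg and N point toward the centre: N + mg = mv²/r.
At minimum speed N → 0, so mg = mv_min²/r ⇒ v_min = √(g r) = √(10.0 × 26.7) = 16.34 m/s.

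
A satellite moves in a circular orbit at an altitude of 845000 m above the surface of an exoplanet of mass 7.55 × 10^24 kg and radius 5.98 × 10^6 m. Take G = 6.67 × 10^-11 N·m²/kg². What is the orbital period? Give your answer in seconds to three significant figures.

r = R + h = 5.98 × 10^6 + 845000 = 6.825 × 10^6 m. Gravity provides the centripetal force: G M m / r² = m v² / r ⇒ v = √(GM/r) = 8590 m/s.
T = 2πr/v = 2π × 6.825 × 10^6 / 8590 = 4992 s.

4990 s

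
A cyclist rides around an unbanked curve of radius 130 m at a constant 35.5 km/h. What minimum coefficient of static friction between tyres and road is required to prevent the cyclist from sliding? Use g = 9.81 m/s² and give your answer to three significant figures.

v = 35.5/3.6 = 9.861 m/s.
Friction provides the centripetal force: μ_s m g = m v²/r, so μ_s = v²/(g r) = (9.861)²/(9.81 × 130) = 97.24/1275 = 0.07625.

0.0762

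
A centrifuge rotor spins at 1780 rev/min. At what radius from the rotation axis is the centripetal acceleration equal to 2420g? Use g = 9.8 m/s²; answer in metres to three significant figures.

0.683 m

ω = 1780 rev/min × 2π/60 = 186.4 rad/s.
a_c = ω²r = 2420g ⇒ r = 2420 × 9.8 / (186.4)² = 23720/34750 = 0.6826 m.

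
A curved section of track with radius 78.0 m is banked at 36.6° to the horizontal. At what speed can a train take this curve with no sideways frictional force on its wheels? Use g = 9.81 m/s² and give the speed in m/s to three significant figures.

23.8 m/s

On a frictionless banked curve, N sinθ = mv²/r and N cosθ = mg, so tanθ = v²/(rg).
v = √(r g tanθ) = √(78.0 × 9.81 × tan 36.6°) = √(78.0 × 9.81 × 0.7427) = √568.3 = 23.84 m/s.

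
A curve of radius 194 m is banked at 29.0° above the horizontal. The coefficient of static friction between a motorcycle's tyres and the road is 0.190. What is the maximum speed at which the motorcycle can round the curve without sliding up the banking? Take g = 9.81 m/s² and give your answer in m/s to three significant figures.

At the maximum speed, friction acts down the slope at its limiting value f = μN. Radially (horizontal, toward centre): N sinθ + μN cosθ = mv²/r. Vertically: N cosθ − μN sinθ = mg.
Dividing: v² = r g (sinθ + μcosθ)/(cosθ − μsinθ).
sinθ + μcosθ = 0.4848 + 0.190×0.8746 = 0.6510; cosθ − μsinθ = 0.8746 − 0.190×0.4848 = 0.7825.
v² = 194 × 9.81 × 0.6510/0.7825 = 1583 m²/s², so v = 39.79 m/s.

39.8 m/s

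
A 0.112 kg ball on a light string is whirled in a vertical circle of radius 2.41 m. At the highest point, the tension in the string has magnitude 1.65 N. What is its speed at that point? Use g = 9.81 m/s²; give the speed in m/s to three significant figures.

At the top, T + mg = mv²/r, so v = √(r(T/m + g)) = √(2.41 × (1.65/0.112 + 9.81)) = √(2.41 × 24.54) = √59.15 = 7.691 m/s.

7.69 m/s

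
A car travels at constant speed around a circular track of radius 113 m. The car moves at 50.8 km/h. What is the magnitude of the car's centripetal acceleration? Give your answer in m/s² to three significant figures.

v = 50.8 km/h = 50.8/3.6 = 14.11 m/s.
a_c = v²/r = (14.11)²/113 = 199.1/113 = 1.762 m/s².

1.76 m/s²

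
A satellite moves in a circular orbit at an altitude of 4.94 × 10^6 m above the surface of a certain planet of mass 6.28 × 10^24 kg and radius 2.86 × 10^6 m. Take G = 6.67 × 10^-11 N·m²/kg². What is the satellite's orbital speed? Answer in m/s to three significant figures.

7330 m/s

Orbital radius r = R + h = 2.86 × 10^6 + 4.94 × 10^6 = 7.800 × 10^6 m.
Gravity supplies the centripetal force: G M m / r² = m v² / r, so v = √(GM/r).
v = √(6.67 × 10^-11 × 6.28 × 10^24 / 7.800 × 10^6) = √(5.370 × 10^7) = 7328 m/s.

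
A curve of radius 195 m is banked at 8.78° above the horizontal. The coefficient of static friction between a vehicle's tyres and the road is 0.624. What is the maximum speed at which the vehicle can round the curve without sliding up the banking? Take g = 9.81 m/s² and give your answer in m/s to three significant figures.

40.6 m/s

At the maximum speed, friction acts down the slope at its limiting value f = μN. Radially (horizontal, toward centre): N sinθ + μN cosθ = mv²/r. Vertically: N cosθ − μN sinθ = mg.
Dividing: v² = r g (sinθ + μcosθ)/(cosθ − μsinθ).
sinθ + μcosθ = 0.1526 + 0.624×0.9883 = 0.7693; cosθ − μsinθ = 0.9883 − 0.624×0.1526 = 0.8930.
v² = 195 × 9.81 × 0.7693/0.8930 = 1648 m²/s², so v = 40.60 m/s.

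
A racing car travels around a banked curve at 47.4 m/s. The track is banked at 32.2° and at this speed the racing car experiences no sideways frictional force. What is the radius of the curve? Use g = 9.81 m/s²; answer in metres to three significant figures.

364 m

Frictionless banking: tanθ = v²/(rg), so r = v²/(g tanθ).
r = (47.4)²/(9.81 × tan 32.2°) = 2247/(9.81 × 0.6297) = 2247/6.178 = 363.7 m.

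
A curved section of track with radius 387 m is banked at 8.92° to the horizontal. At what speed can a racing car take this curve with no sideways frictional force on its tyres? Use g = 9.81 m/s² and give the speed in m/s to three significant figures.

24.4 m/s

On a frictionless banked curve, N sinθ = mv²/r and N cosθ = mg, so tanθ = v²/(rg).
v = √(r g tanθ) = √(387 × 9.81 × tan 8.92°) = √(387 × 9.81 × 0.1570) = √595.9 = 24.41 m/s.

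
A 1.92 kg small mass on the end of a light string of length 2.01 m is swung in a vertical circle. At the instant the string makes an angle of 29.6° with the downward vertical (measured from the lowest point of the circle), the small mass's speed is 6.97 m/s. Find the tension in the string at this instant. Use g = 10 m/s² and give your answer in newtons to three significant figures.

Take the radial direction toward the centre of the circle as positive. The component of the weight along the string toward the centre is −mg cos φ (φ measured from the bottom), so Newton's second law along the string gives T − mg cos φ = m v²/r.
cos 29.6° = 0.8695, so T = m(v²/r + g cos φ) = 1.92 × ((6.97)²/2.01 + 10.0 × 0.8695) = 1.92 × (24.17 + (8.695)) = 1.92 × 32.86 = 63.10 N.

63.1 N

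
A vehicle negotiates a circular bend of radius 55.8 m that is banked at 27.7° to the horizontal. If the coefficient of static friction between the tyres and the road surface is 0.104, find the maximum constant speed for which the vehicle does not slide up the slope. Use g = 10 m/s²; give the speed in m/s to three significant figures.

19.3 m/s

At the maximum speed, friction acts down the slope at its limiting value f = μN. Radially (horizontal, toward centre): N sinθ + μN cosθ = mv²/r. Vertically: N cosθ − μN sinθ = mg.
Dividing: v² = r g (sinθ + μcosθ)/(cosθ − μsinθ).
sinθ + μcosθ = 0.4648 + 0.104×0.8854 = 0.5569; cosθ − μsinθ = 0.8854 − 0.104×0.4648 = 0.8371.
v² = 55.8 × 10.0 × 0.5569/0.8371 = 371.3 m²/s², so v = 19.27 m/s.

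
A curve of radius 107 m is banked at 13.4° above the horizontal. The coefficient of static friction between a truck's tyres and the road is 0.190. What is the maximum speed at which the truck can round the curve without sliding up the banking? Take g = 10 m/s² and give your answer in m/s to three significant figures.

21.9 m/s

At the maximum speed, friction acts down the slope at its limiting value f = μN. Radially (horizontal, toward centre): N sinθ + μN cosθ = mv²/r. Vertically: N cosθ − μN sinθ = mg.
Dividing: v² = r g (sinθ + μcosθ)/(cosθ − μsinθ).
sinθ + μcosθ = 0.2317 + 0.190×0.9728 = 0.4166; cosθ − μsinθ = 0.9728 − 0.190×0.2317 = 0.9287.
v² = 107 × 10.0 × 0.4166/0.9287 = 479.9 m²/s², so v = 21.91 m/s.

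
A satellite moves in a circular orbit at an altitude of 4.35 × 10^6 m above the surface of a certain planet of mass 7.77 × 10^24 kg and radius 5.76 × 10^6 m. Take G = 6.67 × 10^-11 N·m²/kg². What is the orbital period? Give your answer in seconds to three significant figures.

8870 s

r = R + h = 5.76 × 10^6 + 4.35 × 10^6 = 1.011 × 10^7 m. Gravity provides the centripetal force: G M m / r² = m v² / r ⇒ v = √(GM/r) = 7160 m/s.
T = 2πr/v = 2π × 1.011 × 10^7 / 7160 = 8872 s.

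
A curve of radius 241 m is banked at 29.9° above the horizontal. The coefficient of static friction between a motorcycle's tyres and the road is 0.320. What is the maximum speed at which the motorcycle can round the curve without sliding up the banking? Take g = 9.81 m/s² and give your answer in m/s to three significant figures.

At the maximum speed, friction acts down the slope at its limiting value f = μN. Radially (horizontal, toward centre): N sinθ + μN cosθ = mv²/r. Vertically: N cosθ − μN sinθ = mg.
Dividing: v² = r g (sinθ + μcosθ)/(cosθ − μsinθ).
sinθ + μcosθ = 0.4985 + 0.320×0.8669 = 0.7759; cosθ − μsinθ = 0.8669 − 0.320×0.4985 = 0.7074.
v² = 241 × 9.81 × 0.7759/0.7074 = 2593 m²/s², so v = 50.92 m/s.

50.9 m/s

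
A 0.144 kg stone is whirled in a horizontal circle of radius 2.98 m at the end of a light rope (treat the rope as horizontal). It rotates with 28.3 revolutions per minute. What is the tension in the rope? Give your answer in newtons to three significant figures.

ω = 28.3 rev/min × 2π/60 = 2.964 rad/s, so v = ωr = 2.964 × 2.98 = 8.831 m/s.
The tension is the only horizontal force, so it supplies the full centripetal force: T = m v²/r = 0.144 × (8.831)²/2.98 = 0.144 × 77.99/2.98 = 3.769 N.

3.77 N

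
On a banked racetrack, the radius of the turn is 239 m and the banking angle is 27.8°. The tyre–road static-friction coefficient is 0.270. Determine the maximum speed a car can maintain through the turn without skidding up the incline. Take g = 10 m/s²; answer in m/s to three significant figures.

At the maximum speed, friction acts down the slope at its limiting value f = μN. Radially (horizontal, toward centre): N sinθ + μN cosθ = mv²/r. Vertically: N cosθ − μN sinθ = mg.
Dividing: v² = r g (sinθ + μcosθ)/(cosθ − μsinθ).
sinθ + μcosθ = 0.4664 + 0.270×0.8846 = 0.7052; cosθ − μsinθ = 0.8846 − 0.270×0.4664 = 0.7587.
v² = 239 × 10.0 × 0.7052/0.7587 = 2222 m²/s², so v = 47.13 m/s.

47.1 m/s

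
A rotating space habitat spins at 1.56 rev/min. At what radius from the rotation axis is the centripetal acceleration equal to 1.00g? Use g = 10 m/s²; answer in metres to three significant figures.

ω = 1.56 rev/min × 2π/60 = 0.1634 rad/s.
a_c = ω²r = 1.00g ⇒ r = 1.00 × 10.0 / (0.1634)² = 10.00/0.02669 = 374.7 m.

375 m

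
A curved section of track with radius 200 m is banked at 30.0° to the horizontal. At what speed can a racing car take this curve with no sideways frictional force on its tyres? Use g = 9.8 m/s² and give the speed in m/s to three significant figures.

33.6 m/s

On a frictionless banked curve, N sinθ = mv²/r and N cosθ = mg, so tanθ = v²/(rg).
v = √(r g tanθ) = √(200 × 9.8 × tan 30.0°) = √(200 × 9.8 × 0.5774) = √1132 = 33.64 m/s.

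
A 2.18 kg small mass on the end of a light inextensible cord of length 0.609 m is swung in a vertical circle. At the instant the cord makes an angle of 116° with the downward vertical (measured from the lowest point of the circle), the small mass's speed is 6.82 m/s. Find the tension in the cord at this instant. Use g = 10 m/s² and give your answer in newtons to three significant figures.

157 N

Take the radial direction toward the centre of the circle as positive. The component of the weight along the string toward the centre is −mg cos φ (φ measured from the bottom), so Newton's second law along the string gives T − mg cos φ = m v²/r.
cos 116° = -0.4384, so T = m(v²/r + g cos φ) = 2.18 × ((6.82)²/0.609 + 10.0 × -0.4384) = 2.18 × (76.38 + (-4.384)) = 2.18 × 71.99 = 156.9 N.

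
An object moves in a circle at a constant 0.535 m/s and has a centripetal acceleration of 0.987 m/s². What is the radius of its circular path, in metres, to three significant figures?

a_c = v²/r ⇒ r = v²/a_c = (0.535)²/0.987 = 0.2862/0.987 = 0.2900 m.

0.290 m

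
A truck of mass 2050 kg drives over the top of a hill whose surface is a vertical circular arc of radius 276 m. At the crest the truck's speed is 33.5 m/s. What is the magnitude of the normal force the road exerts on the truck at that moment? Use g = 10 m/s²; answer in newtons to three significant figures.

12200 N

At the crest the centripetal acceleration points downward (toward the centre of the arc), so mg − N = mv²/r.
N = m(g − v²/r) = 2050 × (10.0 − (33.5)²/276) = 2050 × (10.0 − 4.066) = 2050 × 5.934 = 12160 N.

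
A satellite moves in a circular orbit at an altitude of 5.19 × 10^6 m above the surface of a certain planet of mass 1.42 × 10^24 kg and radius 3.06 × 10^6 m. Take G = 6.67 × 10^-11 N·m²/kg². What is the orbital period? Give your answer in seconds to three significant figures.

r = R + h = 3.06 × 10^6 + 5.19 × 10^6 = 8.250 × 10^6 m. Gravity provides the centripetal force: G M m / r² = m v² / r ⇒ v = √(GM/r) = 3388 m/s.
T = 2πr/v = 2π × 8.250 × 10^6 / 3388 = 15300 s.

15300 s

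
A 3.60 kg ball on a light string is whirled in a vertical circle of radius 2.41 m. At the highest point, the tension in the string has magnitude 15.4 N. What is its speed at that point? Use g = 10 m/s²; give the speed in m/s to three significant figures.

5.87 m/s

At the top, T + mg = mv²/r, so v = √(r(T/m + g)) = √(2.41 × (15.4/3.60 + 10.0)) = √(2.41 × 14.28) = √34.41 = 5.866 m/s.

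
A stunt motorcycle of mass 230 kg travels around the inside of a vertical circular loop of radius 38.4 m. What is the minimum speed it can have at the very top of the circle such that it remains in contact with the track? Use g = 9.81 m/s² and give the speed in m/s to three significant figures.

At the highest point the centre is directly below, so both the weight and N act inward: N + mg = mv²/r.
At minimum speed N → 0, so mg = mv_min²/r ⇒ v_min = √(g r) = √(9.81 × 38.4) = 19.41 m/s.

19.4 m/s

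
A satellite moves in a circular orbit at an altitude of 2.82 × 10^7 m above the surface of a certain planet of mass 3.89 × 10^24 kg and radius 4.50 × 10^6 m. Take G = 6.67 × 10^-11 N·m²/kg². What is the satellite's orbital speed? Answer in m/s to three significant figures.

Orbital radius r = R + h = 4.50 × 10^6 + 2.82 × 10^7 = 3.270 × 10^7 m.
Gravity supplies the centripetal force: G M m / r² = m v² / r, so v = √(GM/r).
v = √(6.67 × 10^-11 × 3.89 × 10^24 / 3.270 × 10^7) = √(7.935 × 10^6) = 2817 m/s.

2820 m/s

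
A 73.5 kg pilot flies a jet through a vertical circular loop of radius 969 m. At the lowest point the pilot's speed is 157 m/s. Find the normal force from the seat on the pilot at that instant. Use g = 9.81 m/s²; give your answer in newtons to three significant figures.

2590 N

At the lowest point, N points up (toward the centre) and the weight mg points down (away from the centre), so the net inward force is N − mg = mv²/r.
N = m(v²/r + g) = 73.5 × ((157)²/969 + 9.81) = 73.5 × (25.44 + 9.81) = 73.5 × 35.25 = 2591 N.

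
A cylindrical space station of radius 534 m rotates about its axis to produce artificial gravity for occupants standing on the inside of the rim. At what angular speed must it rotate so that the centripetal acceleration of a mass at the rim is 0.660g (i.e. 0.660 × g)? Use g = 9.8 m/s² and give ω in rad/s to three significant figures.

0.110 rad/s

Centripetal acceleration a_c = ω²r. Setting ω²r = 0.660g:
ω = √(0.660g / r) = √(0.660 × 9.8 / 534) = √0.01211 = 0.1101 rad/s.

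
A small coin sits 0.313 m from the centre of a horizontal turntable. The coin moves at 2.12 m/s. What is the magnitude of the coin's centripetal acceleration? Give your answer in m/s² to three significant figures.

a_c = v²/r = (2.120)²/0.313 = 4.494/0.313 = 14.36 m/s².

14.4 m/s²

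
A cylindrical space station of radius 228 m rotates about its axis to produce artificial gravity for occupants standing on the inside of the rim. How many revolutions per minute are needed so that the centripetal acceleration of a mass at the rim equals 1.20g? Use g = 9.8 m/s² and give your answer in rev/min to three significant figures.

2.17 rev/min

Require ω²r = 1.20g, so ω = √(1.20 × 9.8/228) = 0.2271 rad/s.
In rev/min: ω × 60/(2π) = 0.2271 × 60/(2π) = 2.169 rev/min.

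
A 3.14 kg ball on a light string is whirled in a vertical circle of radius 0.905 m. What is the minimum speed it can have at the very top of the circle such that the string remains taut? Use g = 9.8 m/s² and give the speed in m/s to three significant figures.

2.98 m/s

At the top, both weight mg and T point toward the centre: T + mg = mv²/r.
At minimum speed T → 0, so mg = mv_min²/r ⇒ v_min = √(g r) = √(9.8 × 0.905) = 2.978 m/s.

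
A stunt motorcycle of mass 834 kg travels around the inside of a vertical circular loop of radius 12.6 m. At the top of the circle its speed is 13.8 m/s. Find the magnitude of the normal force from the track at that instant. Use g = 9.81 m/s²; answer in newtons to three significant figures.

4420 N

At the top, both N and the weight mg point inward (toward the centre), so N + mg = mv²/r.
N = m(v²/r − g) = 834 × ((13.8)²/12.6 − 9.81) = 834 × (15.11 − 9.81) = 834 × 5.304 = 4424 N.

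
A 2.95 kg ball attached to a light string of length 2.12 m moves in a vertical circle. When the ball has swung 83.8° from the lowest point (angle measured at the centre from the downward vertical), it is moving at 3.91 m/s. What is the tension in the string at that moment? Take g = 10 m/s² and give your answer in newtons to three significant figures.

24.5 N

Take the radial direction toward the centre of the circle as positive. The component of the weight along the string toward the centre is −mg cos φ (φ measured from the bottom), so Newton's second law along the string gives T − mg cos φ = m v²/r.
cos 83.8° = 0.1080, so T = m(v²/r + g cos φ) = 2.95 × ((3.91)²/2.12 + 10.0 × 0.1080) = 2.95 × (7.211 + (1.080)) = 2.95 × 8.291 = 24.46 N.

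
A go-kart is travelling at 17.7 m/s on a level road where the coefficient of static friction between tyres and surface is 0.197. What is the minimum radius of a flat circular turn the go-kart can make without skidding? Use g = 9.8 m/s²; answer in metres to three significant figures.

162 m

At the limit, μ_s m g = m v²/r, so r_min = v²/(μ_s g) = (17.7)²/(0.197 × 9.8) = 313.3/1.931 = 162.3 m.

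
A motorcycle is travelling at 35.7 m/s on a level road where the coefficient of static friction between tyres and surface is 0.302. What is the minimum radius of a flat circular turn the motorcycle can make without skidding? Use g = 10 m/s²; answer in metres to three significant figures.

At the limit, μ_s m g = m v²/r, so r_min = v²/(μ_s g) = (35.7)²/(0.302 × 10.0) = 1274/3.020 = 422.0 m.

422 m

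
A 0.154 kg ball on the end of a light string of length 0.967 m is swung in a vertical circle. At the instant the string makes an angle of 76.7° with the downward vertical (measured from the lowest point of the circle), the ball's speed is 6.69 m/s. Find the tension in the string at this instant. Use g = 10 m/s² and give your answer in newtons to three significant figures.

7.48 N

Take the radial direction toward the centre of the circle as positive. The component of the weight along the string toward the centre is −mg cos φ (φ measured from the bottom), so Newton's second law along the string gives T − mg cos φ = m v²/r.
cos 76.7° = 0.2300, so T = m(v²/r + g cos φ) = 0.154 × ((6.69)²/0.967 + 10.0 × 0.2300) = 0.154 × (46.28 + (2.300)) = 0.154 × 48.58 = 7.482 N.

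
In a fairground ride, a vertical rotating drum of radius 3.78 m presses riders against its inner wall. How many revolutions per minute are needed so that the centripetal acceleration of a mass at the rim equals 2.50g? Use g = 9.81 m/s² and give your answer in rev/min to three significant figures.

24.3 rev/min

Require ω²r = 2.50g, so ω = √(2.50 × 9.81/3.78) = 2.547 rad/s.
In rev/min: ω × 60/(2π) = 2.547 × 60/(2π) = 24.32 rev/min.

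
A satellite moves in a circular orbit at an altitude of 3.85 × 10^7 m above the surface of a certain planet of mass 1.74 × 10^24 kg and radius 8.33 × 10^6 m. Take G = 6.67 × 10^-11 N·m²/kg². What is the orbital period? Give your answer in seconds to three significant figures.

187000 s

r = R + h = 8.33 × 10^6 + 3.85 × 10^7 = 4.683 × 10^7 m. Gravity provides the centripetal force: G M m / r² = m v² / r ⇒ v = √(GM/r) = 1574 m/s.
T = 2πr/v = 2π × 4.683 × 10^7 / 1574 = 186900 s.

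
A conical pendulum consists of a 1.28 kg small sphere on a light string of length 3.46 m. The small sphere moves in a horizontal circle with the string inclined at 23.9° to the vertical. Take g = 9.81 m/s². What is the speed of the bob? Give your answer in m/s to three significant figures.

The radius of the circle is r = L sinθ = 3.46 × sin 23.9° = 1.402 m.
Horizontally T sinθ = mv²/r and vertically T cosθ = mg, so tanθ = v²/(rg).
v = √(r g tanθ) = √(1.402 × 9.81 × 0.4431) = √6.094 = 2.469 m/s.

2.47 m/s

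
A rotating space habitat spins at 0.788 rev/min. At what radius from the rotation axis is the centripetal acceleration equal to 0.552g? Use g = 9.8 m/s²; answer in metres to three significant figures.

794 m

ω = 0.788 rev/min × 2π/60 = 0.08252 rad/s.
a_c = ω²r = 0.552g ⇒ r = 0.552 × 9.8 / (0.08252)² = 5.410/0.006809 = 794.4 m.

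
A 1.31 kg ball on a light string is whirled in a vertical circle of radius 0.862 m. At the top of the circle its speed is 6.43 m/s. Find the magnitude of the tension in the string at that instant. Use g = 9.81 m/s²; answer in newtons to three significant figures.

At the top, both T and the weight mg point inward (toward the centre), so T + mg = mv²/r.
T = m(v²/r − g) = 1.31 × ((6.43)²/0.862 − 9.81) = 1.31 × (47.96 − 9.81) = 1.31 × 38.15 = 49.98 N.

50.0 N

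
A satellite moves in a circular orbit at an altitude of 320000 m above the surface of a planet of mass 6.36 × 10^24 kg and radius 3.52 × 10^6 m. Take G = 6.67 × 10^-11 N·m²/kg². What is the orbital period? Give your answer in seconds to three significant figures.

r = R + h = 3.52 × 10^6 + 320000 = 3.840 × 10^6 m. Gravity provides the centripetal force: G M m / r² = m v² / r ⇒ v = √(GM/r) = 10510 m/s.
T = 2πr/v = 2π × 3.840 × 10^6 / 10510 = 2296 s.

2300 s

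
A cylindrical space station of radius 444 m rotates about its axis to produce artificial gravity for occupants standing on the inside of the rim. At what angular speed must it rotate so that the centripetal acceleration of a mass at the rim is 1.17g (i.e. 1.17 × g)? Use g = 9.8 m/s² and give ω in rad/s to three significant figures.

0.161 rad/s

Centripetal acceleration a_c = ω²r. Setting ω²r = 1.17g:
ω = √(1.17g / r) = √(1.17 × 9.8 / 444) = √0.02582 = 0.1607 rad/s.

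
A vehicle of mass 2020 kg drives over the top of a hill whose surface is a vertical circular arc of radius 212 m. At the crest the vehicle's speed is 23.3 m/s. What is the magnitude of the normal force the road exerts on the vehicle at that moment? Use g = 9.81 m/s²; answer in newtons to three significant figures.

At the crest the centripetal acceleration points downward (toward the centre of the arc), so mg − N = mv²/r.
N = m(g − v²/r) = 2020 × (9.81 − (23.3)²/212) = 2020 × (9.81 − 2.561) = 2020 × 7.249 = 14640 N.

14600 N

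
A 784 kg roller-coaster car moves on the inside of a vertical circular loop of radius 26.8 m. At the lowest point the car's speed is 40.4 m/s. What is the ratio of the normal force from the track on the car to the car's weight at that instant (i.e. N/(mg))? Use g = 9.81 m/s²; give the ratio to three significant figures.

7.21

At the bottom, N − mg = mv²/r, so N = m(v²/r + g) and N/(mg) = v²/(rg) + 1 = (40.4)²/(26.8 × 9.81) + 1 = 6.208 + 1 = 7.208.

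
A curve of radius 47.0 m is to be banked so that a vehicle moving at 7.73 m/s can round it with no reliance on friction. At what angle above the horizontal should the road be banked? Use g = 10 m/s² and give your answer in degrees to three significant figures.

For a frictionless banked turn: horizontally N sinθ = mv²/r and vertically N cosθ = mg.
Dividing: tanθ = v²/(r g) = (7.73)²/(47.0 × 10.0) = 59.75/470.0 = 0.1271.
θ = arctan(0.1271) = 7.245°.

7.25°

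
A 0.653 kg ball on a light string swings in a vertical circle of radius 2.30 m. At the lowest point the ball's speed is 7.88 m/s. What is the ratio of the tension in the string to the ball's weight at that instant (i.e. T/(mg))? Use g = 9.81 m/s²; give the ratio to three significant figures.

3.75

At the bottom, T − mg = mv²/r, so T = m(v²/r + g) and T/(mg) = v²/(rg) + 1 = (7.88)²/(2.30 × 9.81) + 1 = 2.752 + 1 = 3.752.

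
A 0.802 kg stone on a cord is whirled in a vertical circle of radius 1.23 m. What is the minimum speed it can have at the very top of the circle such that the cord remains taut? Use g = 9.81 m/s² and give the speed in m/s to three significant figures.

At the highest point the centre is directly below, so both the weight and T act inward: T + mg = mv²/r.
At minimum speed T → 0, so mg = mv_min²/r ⇒ v_min = √(g r) = √(9.81 × 1.23) = 3.474 m/s.

3.47 m/s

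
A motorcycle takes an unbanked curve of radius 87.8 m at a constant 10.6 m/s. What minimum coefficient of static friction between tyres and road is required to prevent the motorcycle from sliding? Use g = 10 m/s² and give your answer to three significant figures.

0.128

Friction provides the centripetal force: μ_s m g = m v²/r, so μ_s = v²/(g r) = (10.60)²/(10.0 × 87.8) = 112.4/878.0 = 0.1280.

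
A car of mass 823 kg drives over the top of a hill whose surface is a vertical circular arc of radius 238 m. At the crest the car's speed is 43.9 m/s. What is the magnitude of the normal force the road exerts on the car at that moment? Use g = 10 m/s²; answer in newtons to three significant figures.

At the crest the centripetal acceleration points downward (toward the centre of the arc), so mg − N = mv²/r.
N = m(g − v²/r) = 823 × (10.0 − (43.9)²/238) = 823 × (10.0 − 8.098) = 823 × 1.902 = 1566 N.

1570 N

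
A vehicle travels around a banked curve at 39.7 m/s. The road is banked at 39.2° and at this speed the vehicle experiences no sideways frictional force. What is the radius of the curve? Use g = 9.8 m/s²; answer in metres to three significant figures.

197 m

Frictionless banking: tanθ = v²/(rg), so r = v²/(g tanθ).
r = (39.7)²/(9.8 × tan 39.2°) = 1576/(9.8 × 0.8156) = 1576/7.993 = 197.2 m.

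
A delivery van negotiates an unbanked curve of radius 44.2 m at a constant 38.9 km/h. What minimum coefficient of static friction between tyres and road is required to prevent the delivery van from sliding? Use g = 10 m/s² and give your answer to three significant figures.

0.264

v = 38.9/3.6 = 10.81 m/s.
Friction provides the centripetal force: μ_s m g = m v²/r, so μ_s = v²/(g r) = (10.81)²/(10.0 × 44.2) = 116.8/442.0 = 0.2642.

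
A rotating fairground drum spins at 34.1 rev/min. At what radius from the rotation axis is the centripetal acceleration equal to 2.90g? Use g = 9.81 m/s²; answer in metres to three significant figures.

2.23 m

ω = 34.1 rev/min × 2π/60 = 3.571 rad/s.
a_c = ω²r = 2.90g ⇒ r = 2.90 × 9.81 / (3.571)² = 28.45/12.75 = 2.231 m.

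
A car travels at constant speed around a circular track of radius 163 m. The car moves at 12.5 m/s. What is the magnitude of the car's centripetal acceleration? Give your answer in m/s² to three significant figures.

a_c = v²/r = (12.50)²/163 = 156.2/163 = 0.9586 m/s².

0.959 m/s²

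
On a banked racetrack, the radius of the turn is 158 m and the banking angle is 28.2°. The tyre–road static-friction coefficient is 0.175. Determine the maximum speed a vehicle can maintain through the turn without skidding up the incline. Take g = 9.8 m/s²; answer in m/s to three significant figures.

At the maximum speed, friction acts down the slope at its limiting value f = μN. Radially (horizontal, toward centre): N sinθ + μN cosθ = mv²/r. Vertically: N cosθ − μN sinθ = mg.
Dividing: v² = r g (sinθ + μcosθ)/(cosθ − μsinθ).
sinθ + μcosθ = 0.4726 + 0.175×0.8813 = 0.6268; cosθ − μsinθ = 0.8813 − 0.175×0.4726 = 0.7986.
v² = 158 × 9.8 × 0.6268/0.7986 = 1215 m²/s², so v = 34.86 m/s.

34.9 m/s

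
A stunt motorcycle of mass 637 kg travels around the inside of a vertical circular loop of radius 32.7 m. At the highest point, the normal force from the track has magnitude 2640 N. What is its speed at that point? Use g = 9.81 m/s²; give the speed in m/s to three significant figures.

At the top, N + mg = mv²/r, so v = √(r(N/m + g)) = √(32.7 × (2640/637 + 9.81)) = √(32.7 × 13.95) = √456.3 = 21.36 m/s.

21.4 m/s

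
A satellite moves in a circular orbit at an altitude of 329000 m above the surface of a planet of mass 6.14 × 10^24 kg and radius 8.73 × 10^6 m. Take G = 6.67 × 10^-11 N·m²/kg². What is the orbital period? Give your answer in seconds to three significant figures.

8470 s

r = R + h = 8.73 × 10^6 + 329000 = 9.059 × 10^6 m. Gravity provides the centripetal force: G M m / r² = m v² / r ⇒ v = √(GM/r) = 6724 m/s.
T = 2πr/v = 2π × 9.059 × 10^6 / 6724 = 8466 s.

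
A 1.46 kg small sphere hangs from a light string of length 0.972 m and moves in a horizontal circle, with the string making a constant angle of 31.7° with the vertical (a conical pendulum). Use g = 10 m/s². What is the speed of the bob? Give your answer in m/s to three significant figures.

The radius of the circle is r = L sinθ = 0.972 × sin 31.7° = 0.5108 m.
Horizontally T sinθ = mv²/r and vertically T cosθ = mg, so tanθ = v²/(rg).
v = √(r g tanθ) = √(0.5108 × 10.0 × 0.6176) = √3.155 = 1.776 m/s.

1.78 m/s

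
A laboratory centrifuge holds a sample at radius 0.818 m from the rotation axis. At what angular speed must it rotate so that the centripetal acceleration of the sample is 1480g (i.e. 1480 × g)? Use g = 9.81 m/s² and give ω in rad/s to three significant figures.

Centripetal acceleration a_c = ω²r. Setting ω²r = 1480g:
ω = √(1480g / r) = √(1480 × 9.81 / 0.818) = √17750 = 133.2 rad/s.

133 rad/s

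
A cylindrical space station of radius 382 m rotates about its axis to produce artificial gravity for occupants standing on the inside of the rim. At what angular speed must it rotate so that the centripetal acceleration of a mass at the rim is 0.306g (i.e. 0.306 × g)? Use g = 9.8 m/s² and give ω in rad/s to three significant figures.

0.0886 rad/s

Centripetal acceleration a_c = ω²r. Setting ω²r = 0.306g:
ω = √(0.306g / r) = √(0.306 × 9.8 / 382) = √0.007850 = 0.08860 rad/s.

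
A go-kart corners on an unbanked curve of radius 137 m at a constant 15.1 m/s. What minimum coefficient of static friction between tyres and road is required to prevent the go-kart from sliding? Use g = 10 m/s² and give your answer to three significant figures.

Friction provides the centripetal force: μ_s m g = m v²/r, so μ_s = v²/(g r) = (15.10)²/(10.0 × 137) = 228.0/1370 = 0.1664.

0.166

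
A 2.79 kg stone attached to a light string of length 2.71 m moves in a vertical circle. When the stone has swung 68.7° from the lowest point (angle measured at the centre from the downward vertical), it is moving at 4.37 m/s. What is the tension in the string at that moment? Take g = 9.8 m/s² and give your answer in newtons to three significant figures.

29.6 N

Take the radial direction toward the centre of the circle as positive. The component of the weight along the string toward the centre is −mg cos φ (φ measured from the bottom), so Newton's second law along the string gives T − mg cos φ = m v²/r.
cos 68.7° = 0.3633, so T = m(v²/r + g cos φ) = 2.79 × ((4.37)²/2.71 + 9.8 × 0.3633) = 2.79 × (7.047 + (3.560)) = 2.79 × 10.61 = 29.59 N.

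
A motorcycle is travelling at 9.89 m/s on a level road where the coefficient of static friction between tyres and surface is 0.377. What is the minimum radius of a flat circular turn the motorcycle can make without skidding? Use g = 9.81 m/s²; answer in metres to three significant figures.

At the limit, μ_s m g = m v²/r, so r_min = v²/(μ_s g) = (9.89)²/(0.377 × 9.81) = 97.81/3.698 = 26.45 m.

26.4 m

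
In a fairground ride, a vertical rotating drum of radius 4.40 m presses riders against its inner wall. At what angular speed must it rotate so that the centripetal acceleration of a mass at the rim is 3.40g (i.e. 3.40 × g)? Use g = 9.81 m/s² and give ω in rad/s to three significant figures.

Centripetal acceleration a_c = ω²r. Setting ω²r = 3.40g:
ω = √(3.40g / r) = √(3.40 × 9.81 / 4.40) = √7.580 = 2.753 rad/s.

2.75 rad/s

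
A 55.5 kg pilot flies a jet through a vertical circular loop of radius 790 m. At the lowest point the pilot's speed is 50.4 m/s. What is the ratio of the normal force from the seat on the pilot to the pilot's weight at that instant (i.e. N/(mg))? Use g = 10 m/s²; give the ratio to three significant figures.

At the bottom, N − mg = mv²/r, so N = m(v²/r + g) and N/(mg) = v²/(rg) + 1 = (50.4)²/(790 × 10.0) + 1 = 0.3215 + 1 = 1.322.

1.32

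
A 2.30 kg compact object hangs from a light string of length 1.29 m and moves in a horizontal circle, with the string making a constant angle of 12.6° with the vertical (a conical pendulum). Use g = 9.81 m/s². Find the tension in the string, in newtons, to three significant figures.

Vertically the bob has no acceleration, so T cosθ = mg.
T = mg/cosθ = 2.30 × 9.81 / cos 12.6° = 22.56/0.9759 = 23.12 N.

23.1 N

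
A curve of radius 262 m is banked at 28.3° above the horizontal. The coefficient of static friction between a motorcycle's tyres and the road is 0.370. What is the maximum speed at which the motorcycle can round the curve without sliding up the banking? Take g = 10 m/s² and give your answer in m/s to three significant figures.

54.5 m/s

At the maximum speed, friction acts down the slope at its limiting value f = μN. Radially (horizontal, toward centre): N sinθ + μN cosθ = mv²/r. Vertically: N cosθ − μN sinθ = mg.
Dividing: v² = r g (sinθ + μcosθ)/(cosθ − μsinθ).
sinθ + μcosθ = 0.4741 + 0.370×0.8805 = 0.7999; cosθ − μsinθ = 0.8805 − 0.370×0.4741 = 0.7051.
v² = 262 × 10.0 × 0.7999/0.7051 = 2972 m²/s², so v = 54.52 m/s.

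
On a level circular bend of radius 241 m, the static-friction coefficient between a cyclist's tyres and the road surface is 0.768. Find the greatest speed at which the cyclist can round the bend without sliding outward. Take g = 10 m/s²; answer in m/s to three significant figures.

43.0 m/s

The only inward force on a level bend is static friction, so at the limit f_s = μ_s N = μ_s m g = m v²/r.
Mass cancels: v_max = √(μ_s g r) = √(0.768 × 10.0 × 241) = √1851 = 43.02 m/s.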